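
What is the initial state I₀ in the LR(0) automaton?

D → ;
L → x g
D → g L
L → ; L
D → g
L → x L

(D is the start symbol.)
First, augment the grammar with D' → D
I₀ = CLOSURE({ [D' → . D] }):
  [D' → . D] has the dot before D: add [D → . ;], [D → . g L], [D → . g]
No further items can be added.

I₀ = { [D → . ;], [D → . g L], [D → . g], [D' → . D] }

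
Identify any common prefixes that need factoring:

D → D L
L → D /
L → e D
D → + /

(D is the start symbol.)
Left-factoring is needed when two productions for the same non-terminal
share a common prefix on the right-hand side.

Productions for D:
  D → D L
  D → + /
Productions for L:
  L → D /
  L → e D

No common prefixes found.

Answer: No, left-factoring is not needed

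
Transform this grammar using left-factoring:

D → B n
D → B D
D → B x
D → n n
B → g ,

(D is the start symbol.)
D → B D'
D' → n
D' → D
D' → x
D → n n
B → g ,

Left-factoring transforms A → αβ₁ | αβ₂ into A → αA' and A' → β₁ | β₂
(α is the longest common prefix among the alternatives). Repeat until
no nonterminal has two alternatives with a common prefix.

Round 1: D has alternatives sharing prefix 'B'. Introduce D': D → B D'
  Add: D' → n
  Add: D' → D
  Add: D' → x

No remaining common prefixes — done.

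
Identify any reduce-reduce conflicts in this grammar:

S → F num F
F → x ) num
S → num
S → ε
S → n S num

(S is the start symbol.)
Augment with S' → S and build the canonical LR(0) collection (I0 = CLOSURE({[S' → . S]}), then GOTO on every symbol after a dot until no new states appear). It has 12 states:
  I0: { [F → . x ) num], [S → . F num F], [S → . n S num], [S → . num], [S → .], [S' → . S] }  — shift, reduce
  I1: { [S → F . num F] }  — shift
  I2: { [S' → S .] }  — accept
  I3: { [F → . x ) num], [S → . F num F], [S → . n S num], [S → . num], [S → .], [S → n . S num] }  — shift, reduce
  I4: { [S → num .] }  — reduce
  I5: { [F → x . ) num] }  — shift
  I6: { [F → x ) . num] }  — shift
  I7: { [F → x ) num .] }  — reduce
  I8: { [S → n S . num] }  — shift
  I9: { [S → n S num .] }  — reduce
  I10: { [F → . x ) num], [S → F num . F] }  — shift
  I11: { [S → F num F .] }  — reduce

No state contains more than one complete item.

Answer: No reduce-reduce conflicts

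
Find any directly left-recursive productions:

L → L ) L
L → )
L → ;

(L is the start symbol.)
Yes, L is left-recursive

Direct left recursion occurs when N → N α for some non-terminal N (the right-hand side begins with the left-hand side itself).

L → L ) L: LEFT RECURSIVE (starts with L)
L → ): starts with ')'
L → ;: starts with ';'

The grammar has direct left recursion on: L.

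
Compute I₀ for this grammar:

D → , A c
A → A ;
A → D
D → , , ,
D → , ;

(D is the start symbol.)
{ [D → . , , ,], [D → . , ;], [D → . , A c], [D' → . D] }

First, augment the grammar with D' → D
I₀ = CLOSURE({ [D' → . D] }):
  [D' → . D] has the dot before D: add [D → . , A c], [D → . , , ,], [D → . , ;]
No further items can be added.

I₀ = { [D → . , , ,], [D → . , ;], [D → . , A c], [D' → . D] }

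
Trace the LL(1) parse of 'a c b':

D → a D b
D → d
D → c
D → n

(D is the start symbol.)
Stack is shown with the top on the left.

Stack    Input    Action
------------------------
D $      a c b $  output D → a D b
a D b $  a c b $  match 'a'
D b $    c b $    output D → c
c b $    c b $    match 'c'
b $      b $      match 'b'
$        $        accept

The string is accepted.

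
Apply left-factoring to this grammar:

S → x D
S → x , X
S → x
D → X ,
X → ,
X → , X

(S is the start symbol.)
Left-factoring transforms A → αβ₁ | αβ₂ into A → αA' and A' → β₁ | β₂
(α is the longest common prefix among the alternatives). Repeat until
no nonterminal has two alternatives with a common prefix.

Round 1: S has alternatives sharing prefix 'x'. Introduce S': S → x S'
  Add: S' → D
  Add: S' → , X
  Add: S' → ε

Round 2: X has alternatives sharing prefix ','. Introduce X': X → , X'
  Add: X' → ε
  Add: X' → X

No remaining common prefixes — done.

Resulting grammar:
S → x S'
S' → D
S' → , X
S' → ε
D → X ,
X → , X'
X' → ε
X' → X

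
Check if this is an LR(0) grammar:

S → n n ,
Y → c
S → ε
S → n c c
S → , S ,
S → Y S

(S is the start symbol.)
No. Shift-reduce conflict between [S → .] and [S → . , S ,]

Augment with S' → S and build the canonical LR(0) collection (I0 = CLOSURE({[S' → . S]}), then GOTO on every symbol after a dot until no new states appear). It has 13 states:
  I0: { [S → . , S ,], [S → . Y S], [S → . n c c], [S → . n n ,], [S → .], [S' → . S], [Y → . c] }  — shift, reduce
  I1: { [S → , . S ,], [S → . , S ,], [S → . Y S], [S → . n c c], [S → . n n ,], [S → .], [Y → . c] }  — shift, reduce
  I2: { [S' → S .] }  — accept
  I3: { [S → . , S ,], [S → . Y S], [S → . n c c], [S → . n n ,], [S → .], [S → Y . S], [Y → . c] }  — shift, reduce
  I4: { [Y → c .] }  — reduce
  I5: { [S → n . c c], [S → n . n ,] }  — shift
  I6: { [S → n c . c] }  — shift
  I7: { [S → n n . ,] }  — shift
  I8: { [S → n n , .] }  — reduce
  I9: { [S → n c c .] }  — reduce
  I10: { [S → Y S .] }  — reduce
  I11: { [S → , S . ,] }  — shift
  I12: { [S → , S , .] }  — reduce

Conflict in state I0:
  Shift-reduce conflict between [S → .] and [S → . , S ,]
So the grammar is NOT LR(0).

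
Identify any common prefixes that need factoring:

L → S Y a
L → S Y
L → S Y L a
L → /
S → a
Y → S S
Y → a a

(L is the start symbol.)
Yes, L has productions with common prefix 'S Y'

Left-factoring is needed when two productions for the same non-terminal
share a common prefix on the right-hand side.

Productions for L:
  L → S Y a
  L → S Y
  L → S Y L a
  L → /
Productions for Y:
  Y → S S
  Y → a a

Found common prefix 'S Y' in productions for L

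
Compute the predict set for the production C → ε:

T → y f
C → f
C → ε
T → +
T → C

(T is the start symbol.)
{ $ }

PREDICT(C → ε) = (FIRST(RHS) \ {ε}) ∪ (FOLLOW(C) if ε ∈ FIRST(RHS), i.e. RHS ⇒* ε)
The right-hand side is ε (FIRST(ε) = { ε }), so the predict set is FOLLOW(C) = { $ }
PREDICT(C → ε) = { $ }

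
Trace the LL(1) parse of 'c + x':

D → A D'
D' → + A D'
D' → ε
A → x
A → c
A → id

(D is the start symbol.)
Stack is shown with the top on the left.

Stack     Input    Action
-------------------------
D $       c + x $  output D → A D'
A D' $    c + x $  output A → c
c D' $    c + x $  match 'c'
D' $      + x $    output D' → + A D'
+ A D' $  + x $    match '+'
A D' $    x $      output A → x
x D' $    x $      match 'x'
D' $      $        output D' → ε
$         $        accept

The string is accepted.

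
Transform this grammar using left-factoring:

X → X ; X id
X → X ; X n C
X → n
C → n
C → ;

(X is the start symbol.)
Left-factoring transforms A → αβ₁ | αβ₂ into A → αA' and A' → β₁ | β₂
(α is the longest common prefix among the alternatives). Repeat until
no nonterminal has two alternatives with a common prefix.

Round 1: X has alternatives sharing prefix 'X ; X'. Introduce X': X → X ; X X'
  Add: X' → id
  Add: X' → n C

No remaining common prefixes — done.

Resulting grammar:
X → X ; X X'
X' → id
X' → n C
X → n
C → n
C → ;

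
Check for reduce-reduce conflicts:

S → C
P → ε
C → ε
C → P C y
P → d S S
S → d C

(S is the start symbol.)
Yes — I0: [C → .] vs [P → .]; I2: [C → .] vs [P → .]; I4: [C → .] vs [P → .]; I5: [S → C .] vs [S → d C .]; I6: [C → .] vs [P → .]; I9: [C → .] vs [P → .]

A reduce-reduce conflict occurs when an LR(0) state has two complete items [A → α .] and [B → β .] — both call for a reduction, and with no lookahead the parser cannot choose between them.

Augment with S' → S and build the canonical LR(0) collection (I0 = CLOSURE({[S' → . S]}), then GOTO on every symbol after a dot until no new states appear). It has 11 states:
  I0: { [C → . P C y], [C → .], [P → . d S S], [P → .], [S → . C], [S → . d C], [S' → . S] }  — shift, 2 reduces
  I1: { [S → C .] }  — reduce
  I2: { [C → . P C y], [C → .], [C → P . C y], [P → . d S S], [P → .] }  — shift, 2 reduces
  I3: { [S' → S .] }  — accept
  I4: { [C → . P C y], [C → .], [P → . d S S], [P → .], [P → d . S S], [S → . C], [S → . d C], [S → d . C] }  — shift, 2 reduces
  I5: { [S → C .], [S → d C .] }  — 2 reduces
  I6: { [C → . P C y], [C → .], [P → . d S S], [P → .], [P → d S . S], [S → . C], [S → . d C] }  — shift, 2 reduces
  I7: { [P → d S S .] }  — reduce
  I8: { [C → P C . y] }  — shift
  I9: { [C → . P C y], [C → .], [P → . d S S], [P → .], [P → d . S S], [S → . C], [S → . d C] }  — shift, 2 reduces
  I10: { [C → P C y .] }  — reduce

I0 contains complete items [C → .], [P → .] — reduce-reduce conflict.
I2 contains complete items [C → .], [P → .] — reduce-reduce conflict.
I4 contains complete items [C → .], [P → .] — reduce-reduce conflict.
I5 contains complete items [S → C .], [S → d C .] — reduce-reduce conflict.
I6 contains complete items [C → .], [P → .] — reduce-reduce conflict.
I9 contains complete items [C → .], [P → .] — reduce-reduce conflict.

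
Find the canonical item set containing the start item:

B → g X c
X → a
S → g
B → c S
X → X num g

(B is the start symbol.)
First, augment the grammar with B' → B
I₀ = CLOSURE({ [B' → . B] }):
  [B' → . B] has the dot before B: add [B → . g X c], [B → . c S]
No further items can be added.

I₀ = { [B → . c S], [B → . g X c], [B' → . B] }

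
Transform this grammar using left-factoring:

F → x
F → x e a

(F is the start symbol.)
Left-factoring transforms A → αβ₁ | αβ₂ into A → αA' and A' → β₁ | β₂
(α is the longest common prefix among the alternatives). Repeat until
no nonterminal has two alternatives with a common prefix.

Round 1: F has alternatives sharing prefix 'x'. Introduce F': F → x F'
  Add: F' → ε
  Add: F' → e a

No remaining common prefixes — done.

Resulting grammar:
F → x F'
F' → ε
F' → e a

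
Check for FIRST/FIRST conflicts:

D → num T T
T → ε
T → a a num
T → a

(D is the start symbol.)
Yes. T → a a num / T → a on { 'a' }

A FIRST/FIRST conflict occurs when two productions N → α and N → β for the same non-terminal have FIRST(α) ∩ FIRST(β) ≠ ∅ (with ε ∈ FIRST of a nullable right-hand side, so two nullable alternatives also conflict).

Productions for T:
  T → ε: FIRST = { ε }
  T → a a num: FIRST = { 'a' }
  T → a: FIRST = { 'a' }
D has only one production, so no FIRST/FIRST conflict is possible there.

Conflict for T: T → a a num and T → a
  Overlap: { 'a' }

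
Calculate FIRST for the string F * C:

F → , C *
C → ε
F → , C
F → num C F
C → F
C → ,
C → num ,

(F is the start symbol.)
FIRST sets of the non-terminals involved (from the grammar, by fixed-point iteration):
  FIRST(F) = { ',', 'num' }

To compute FIRST(F * C), process the symbols left to right:
Symbol F is a non-terminal. Add FIRST(F) \ {ε} = { ',', 'num' }
F is not nullable (ε ∉ FIRST(F)), so stop here.
FIRST(F * C) = { ',', 'num' }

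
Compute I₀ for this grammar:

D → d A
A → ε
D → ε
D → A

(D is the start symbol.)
First, augment the grammar with D' → D
I₀ = CLOSURE({ [D' → . D] }):
  [D' → . D] has the dot before D: add [D → . d A], [D → .], [D → . A]
  [D → . A] has the dot before A: add [A → .]
No further items can be added.

I₀ = { [A → .], [D → . A], [D → . d A], [D → .], [D' → . D] }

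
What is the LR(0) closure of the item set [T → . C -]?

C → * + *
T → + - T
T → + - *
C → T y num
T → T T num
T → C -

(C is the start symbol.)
{ [C → . * + *], [C → . T y num], [T → . + - *], [T → . + - T], [T → . C -], [T → . T T num] }

To compute CLOSURE, for each item [A → α.Bβ] where B is a non-terminal, add [B → .γ] for all productions B → γ; repeat for the newly added items until nothing changes.

Start with: [T → . C -]
  [T → . C -] has the dot before C: add [C → . * + *], [C → . T y num]
  [C → . T y num] has the dot before T: add [T → . + - T], [T → . + - *], [T → . T T num]
No further items can be added.

CLOSURE = { [C → . * + *], [C → . T y num], [T → . + - *], [T → . + - T], [T → . C -], [T → . T T num] }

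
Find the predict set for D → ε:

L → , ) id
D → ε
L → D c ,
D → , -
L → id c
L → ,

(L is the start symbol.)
PREDICT(D → ε) = (FIRST(RHS) \ {ε}) ∪ (FOLLOW(D) if ε ∈ FIRST(RHS), i.e. RHS ⇒* ε)
The right-hand side is ε (FIRST(ε) = { ε }), so the predict set is FOLLOW(D) = { 'c' }
PREDICT(D → ε) = { 'c' }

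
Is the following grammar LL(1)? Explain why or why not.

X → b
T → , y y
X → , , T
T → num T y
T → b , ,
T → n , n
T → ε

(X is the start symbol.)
A grammar is LL(1) if for each non-terminal N with multiple productions, the predict sets of those productions are pairwise disjoint, where PREDICT(N → α) = (FIRST(α) \ {ε}) ∪ (FOLLOW(N) if α ⇒* ε).

Relevant sets:
  FOLLOW(T) = { $, 'y' }

For X:
  PREDICT(X → b) = { 'b' }
  PREDICT(X → ',' ',' T) = { ',' }
For T:
  PREDICT(T → ',' y y) = { ',' }
  PREDICT(T → num T y) = { 'num' }
  PREDICT(T → b ',' ',') = { 'b' }
  PREDICT(T → n ',' n) = { 'n' }
  PREDICT(T → ε) = { $, 'y' }

All predict sets are disjoint. The grammar IS LL(1).

Answer: Yes, the grammar is LL(1).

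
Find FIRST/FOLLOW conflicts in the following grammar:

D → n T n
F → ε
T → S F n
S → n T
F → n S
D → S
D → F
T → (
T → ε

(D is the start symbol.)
Yes. F → n S with FOLLOW(F) on { 'n' }; T → S F n with FOLLOW(T) on { 'n' }

A FIRST/FOLLOW conflict occurs when a non-terminal N has a nullable alternative N → β (β ⇒* ε) and another alternative N → α with FIRST(α) ∩ FOLLOW(N) ≠ ∅: on such a lookahead the parser cannot decide between expanding α and letting N vanish via β.

Nullable non-terminals: D, F, T.
FIRST sets used below: FIRST(S) = { 'n' }, FIRST(F) = { 'n', ε }

D: nullable alternative(s) D → F; FOLLOW(D) = { $ }
  D → n T n: FIRST \ {ε} = { 'n' } — disjoint from FOLLOW(D)
  D → S: FIRST \ {ε} = { 'n' } — disjoint from FOLLOW(D)
  D → F: FIRST \ {ε} = { 'n' } — this is the only nullable alternative, skip

F: nullable alternative(s) F → ε; FOLLOW(F) = { $, 'n' }
  F → ε: FIRST \ {ε} = { } — this is the only nullable alternative, skip
  F → n S: FIRST \ {ε} = { 'n' } — overlaps FOLLOW(F) on { 'n' }: CONFLICT

T: nullable alternative(s) T → ε; FOLLOW(T) = { $, 'n' }
  T → S F n: FIRST \ {ε} = { 'n' } — overlaps FOLLOW(T) on { 'n' }: CONFLICT
  T → (: FIRST \ {ε} = { '(' } — disjoint from FOLLOW(T)
  T → ε: FIRST \ {ε} = { } — this is the only nullable alternative, skip

S has no nullable alternative, so no FIRST/FOLLOW check is needed there.

So the grammar has 2 FIRST/FOLLOW conflicts (marked CONFLICT above).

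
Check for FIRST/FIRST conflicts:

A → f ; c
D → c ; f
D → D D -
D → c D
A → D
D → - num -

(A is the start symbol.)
A FIRST/FIRST conflict occurs when two productions N → α and N → β for the same non-terminal have FIRST(α) ∩ FIRST(β) ≠ ∅ (with ε ∈ FIRST of a nullable right-hand side, so two nullable alternatives also conflict).

FIRST sets of the non-terminals at (or reachable through a nullable prefix from) the front of some alternative:
  FIRST(D) = { '-', 'c' }

Productions for A:
  A → f ; c: FIRST = { 'f' }
  A → D: FIRST = { '-', 'c' }
Productions for D:
  D → c ; f: FIRST = { 'c' }
  D → D D -: FIRST = { '-', 'c' }
  D → c D: FIRST = { 'c' }
  D → - num -: FIRST = { '-' }

Conflict for D: D → c ; f and D → D D -
  Overlap: { 'c' }
Conflict for D: D → c ; f and D → c D
  Overlap: { 'c' }
Conflict for D: D → D D - and D → c D
  Overlap: { 'c' }
Conflict for D: D → D D - and D → - num -
  Overlap: { '-' }

Answer: Yes. D → c ';' f / D → D D '-' on { 'c' }; D → c ';' f / D → c D on { 'c' }; D → D D '-' / D → c D on { 'c' }; D → D D '-' / D → '-' num '-' on { '-' }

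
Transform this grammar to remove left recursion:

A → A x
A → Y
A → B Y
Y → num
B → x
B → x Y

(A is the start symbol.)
A → Y A'
A → B Y A'
A' → x A'
A' → ε
Y → num
B → x
B → x Y

A is directly left-recursive. The standard transformation for
  A → A α₁ | ... | A α_m | β₁ | ... | β_n
is
  A  → β₁ A' | ... | β_n A'
  A' → α₁ A' | ... | α_m A' | ε

A → Y becomes A → Y A'
A → B Y becomes A → B Y A'
A → A x becomes A' → x A'
Add A' → ε

Productions for other non-terminals are unchanged:
  Y → num
  B → x
  B → x Y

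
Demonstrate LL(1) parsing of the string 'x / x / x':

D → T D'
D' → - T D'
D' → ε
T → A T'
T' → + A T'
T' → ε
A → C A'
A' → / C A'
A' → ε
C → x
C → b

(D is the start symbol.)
LL(1) parsing maintains a stack (initially the start symbol over $) and the input. At each step: if the stack top is a terminal, match it against the current input token; if it is a non-terminal N, replace it with the RHS of M[N, lookahead] (the unique production whose predict set contains the lookahead).

Stack is shown with the top on the left.

Stack           Input        Action
-----------------------------------
D $             x / x / x $  output D → T D'
T D' $          x / x / x $  output T → A T'
A T' D' $       x / x / x $  output A → C A'
C A' T' D' $    x / x / x $  output C → x
x A' T' D' $    x / x / x $  match 'x'
A' T' D' $      / x / x $    output A' → / C A'
/ C A' T' D' $  / x / x $    match '/'
C A' T' D' $    x / x $      output C → x
x A' T' D' $    x / x $      match 'x'
A' T' D' $      / x $        output A' → / C A'
/ C A' T' D' $  / x $        match '/'
C A' T' D' $    x $          output C → x
x A' T' D' $    x $          match 'x'
A' T' D' $      $            output A' → ε
T' D' $         $            output T' → ε
D' $            $            output D' → ε
$               $            accept

The string is accepted.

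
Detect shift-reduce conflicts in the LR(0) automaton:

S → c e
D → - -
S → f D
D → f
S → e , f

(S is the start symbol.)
Augment with S' → S and build the canonical LR(0) collection (I0 = CLOSURE({[S' → . S]}), then GOTO on every symbol after a dot until no new states appear). It has 12 states:
  I0: { [S → . c e], [S → . e , f], [S → . f D], [S' → . S] }  — shift
  I1: { [S' → S .] }  — accept
  I2: { [S → c . e] }  — shift
  I3: { [S → e . , f] }  — shift
  I4: { [D → . - -], [D → . f], [S → f . D] }  — shift
  I5: { [D → - . -] }  — shift
  I6: { [S → f D .] }  — reduce
  I7: { [D → f .] }  — reduce
  I8: { [D → - - .] }  — reduce
  I9: { [S → e , . f] }  — shift
  I10: { [S → e , f .] }  — reduce
  I11: { [S → c e .] }  — reduce

No state contains both a complete item and a shift item.

Answer: No shift-reduce conflicts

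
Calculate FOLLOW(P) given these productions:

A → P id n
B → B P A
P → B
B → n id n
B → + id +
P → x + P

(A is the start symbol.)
In A → P id n: P is followed by id n, add FIRST(id n) \ {ε} = { 'id' }
In B → B P A: P is followed by A, add FIRST(A) \ {ε} = { '+', 'n', 'x' }
In P → x + P: P is at the end; this adds FOLLOW(P) to itself — nothing new

Taking the union: FOLLOW(P) = { '+', 'id', 'n', 'x' }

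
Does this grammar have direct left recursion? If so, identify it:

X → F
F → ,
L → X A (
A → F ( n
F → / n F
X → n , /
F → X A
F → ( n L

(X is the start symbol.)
Direct left recursion occurs when N → N α for some non-terminal N (the right-hand side begins with the left-hand side itself).

X → F: starts with F
F → ,: starts with ','
L → X A (: starts with X
A → F ( n: starts with F
F → / n F: starts with '/'
X → n , /: starts with n
F → X A: starts with X
F → ( n L: starts with '('

No direct left recursion found.

Answer: No direct left recursion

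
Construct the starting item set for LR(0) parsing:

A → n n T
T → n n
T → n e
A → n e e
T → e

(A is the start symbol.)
{ [A → . n e e], [A → . n n T], [A' → . A] }

First, augment the grammar with A' → A
I₀ = CLOSURE({ [A' → . A] }):
  [A' → . A] has the dot before A: add [A → . n n T], [A → . n e e]
No further items can be added.

I₀ = { [A → . n e e], [A → . n n T], [A' → . A] }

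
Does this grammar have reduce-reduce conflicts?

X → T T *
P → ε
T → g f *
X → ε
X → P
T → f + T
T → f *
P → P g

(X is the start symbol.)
A reduce-reduce conflict occurs when an LR(0) state has two complete items [A → α .] and [B → β .] — both call for a reduction, and with no lookahead the parser cannot choose between them.

Augment with X' → X and build the canonical LR(0) collection (I0 = CLOSURE({[X' → . X]}), then GOTO on every symbol after a dot until no new states appear). It has 14 states:
  I0: { [P → . P g], [P → .], [T → . f *], [T → . f + T], [T → . g f *], [X → . P], [X → . T T *], [X → .], [X' → . X] }  — shift, 2 reduces
  I1: { [P → P . g], [X → P .] }  — shift, reduce
  I2: { [T → . f *], [T → . f + T], [T → . g f *], [X → T . T *] }  — shift
  I3: { [X' → X .] }  — accept
  I4: { [T → f . *], [T → f . + T] }  — shift
  I5: { [T → g . f *] }  — shift
  I6: { [T → g f . *] }  — shift
  I7: { [T → g f * .] }  — reduce
  I8: { [T → f * .] }  — reduce
  I9: { [T → . f *], [T → . f + T], [T → . g f *], [T → f + . T] }  — shift
  I10: { [T → f + T .] }  — reduce
  I11: { [X → T T . *] }  — shift
  I12: { [X → T T * .] }  — reduce
  I13: { [P → P g .] }  — reduce

I0 contains complete items [P → .], [X → .] — reduce-reduce conflict.

Answer: Yes — I0: [P → .] vs [X → .]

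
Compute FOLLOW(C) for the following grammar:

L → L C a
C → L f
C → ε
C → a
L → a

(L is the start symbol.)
{ 'a' }

In L → L C a: C is followed by a, add FIRST(a) \ {ε} = { 'a' }

Taking the union: FOLLOW(C) = { 'a' }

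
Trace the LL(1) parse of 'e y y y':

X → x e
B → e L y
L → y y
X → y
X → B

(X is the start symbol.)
Stack is shown with the top on the left.

Stack    Input      Action
--------------------------
X $      e y y y $  output X → B
B $      e y y y $  output B → e L y
e L y $  e y y y $  match 'e'
L y $    y y y $    output L → y y
y y y $  y y y $    match 'y'
y y $    y y $      match 'y'
y $      y $        match 'y'
$        $          accept

The string is accepted.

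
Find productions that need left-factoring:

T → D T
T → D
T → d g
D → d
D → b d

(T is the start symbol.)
Yes, T has productions with common prefix 'D'

Left-factoring is needed when two productions for the same non-terminal
share a common prefix on the right-hand side.

Productions for T:
  T → D T
  T → D
  T → d g
Productions for D:
  D → d
  D → b d

Found common prefix 'D' in productions for T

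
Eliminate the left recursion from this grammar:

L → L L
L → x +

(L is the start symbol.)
L → x + L'
L' → L L'
L' → ε

L is directly left-recursive. The standard transformation for
  A → A α₁ | ... | A α_m | β₁ | ... | β_n
is
  A  → β₁ A' | ... | β_n A'
  A' → α₁ A' | ... | α_m A' | ε

L → x + becomes L → x + L'
L → L L becomes L' → L L'
Add L' → ε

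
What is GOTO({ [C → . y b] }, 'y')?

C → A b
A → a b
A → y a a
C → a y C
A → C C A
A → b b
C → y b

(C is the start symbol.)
GOTO(I, 'y') = CLOSURE({ [A → αX.β] : [A → α.Xβ] ∈ I, X = 'y' })

Items with dot before 'y', with the dot advanced:
  [C → . y b] → [C → y . b]
Closure adds nothing (no advanced item has the dot before a non-terminal).

GOTO = { [C → y . b] }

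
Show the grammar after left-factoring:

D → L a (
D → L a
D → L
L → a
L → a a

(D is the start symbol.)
Left-factoring transforms A → αβ₁ | αβ₂ into A → αA' and A' → β₁ | β₂
(α is the longest common prefix among the alternatives). Repeat until
no nonterminal has two alternatives with a common prefix.

Round 1: D has alternatives sharing prefix 'L'. Introduce D': D → L D'
  Add: D' → a (
  Add: D' → a
  Add: D' → ε

Round 2: D' has alternatives sharing prefix 'a'. Introduce D'': D' → a D''
  Add: D'' → (
  Add: D'' → ε

Round 3: L has alternatives sharing prefix 'a'. Introduce L': L → a L'
  Add: L' → ε
  Add: L' → a

No remaining common prefixes — done.

Resulting grammar:
D → L D'
D' → a D''
D'' → (
D'' → ε
D' → ε
L → a L'
L' → ε
L' → a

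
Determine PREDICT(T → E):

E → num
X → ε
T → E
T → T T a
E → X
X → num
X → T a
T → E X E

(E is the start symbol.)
{ 'a', 'num' }

PREDICT(T → E) = (FIRST(RHS) \ {ε}) ∪ (FOLLOW(T) if ε ∈ FIRST(RHS), i.e. RHS ⇒* ε)
FIRST(E) = { 'a', 'num', ε }
FIRST(E) = { 'a', 'num', ε }
ε ∈ FIRST(E) (the right-hand side is nullable), so add FOLLOW(T) = { 'a', 'num' }
PREDICT(T → E) = { 'a', 'num' }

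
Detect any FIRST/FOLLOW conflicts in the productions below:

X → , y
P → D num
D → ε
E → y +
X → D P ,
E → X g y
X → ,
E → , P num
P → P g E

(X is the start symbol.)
No FIRST/FOLLOW conflicts.

A FIRST/FOLLOW conflict occurs when a non-terminal N has a nullable alternative N → β (β ⇒* ε) and another alternative N → α with FIRST(α) ∩ FOLLOW(N) ≠ ∅: on such a lookahead the parser cannot decide between expanding α and letting N vanish via β.

Nullable non-terminals: D.
D has a nullable alternative but only one production, so nothing to check.

E, P, X have no nullable alternative, so no FIRST/FOLLOW check is needed there.

No FIRST/FOLLOW conflicts found.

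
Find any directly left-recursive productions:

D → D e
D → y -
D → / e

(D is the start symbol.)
Yes, D is left-recursive

Direct left recursion occurs when N → N α for some non-terminal N (the right-hand side begins with the left-hand side itself).

D → D e: LEFT RECURSIVE (starts with D)
D → y -: starts with y
D → / e: starts with '/'

The grammar has direct left recursion on: D.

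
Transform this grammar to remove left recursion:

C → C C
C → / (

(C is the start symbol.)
C → / ( C'
C' → C C'
C' → ε

C is directly left-recursive. The standard transformation for
  A → A α₁ | ... | A α_m | β₁ | ... | β_n
is
  A  → β₁ A' | ... | β_n A'
  A' → α₁ A' | ... | α_m A' | ε

C → / ( becomes C → / ( C'
C → C C becomes C' → C C'
Add C' → ε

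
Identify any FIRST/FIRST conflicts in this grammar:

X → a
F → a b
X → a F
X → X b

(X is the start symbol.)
Yes. X → a / X → a F on { 'a' }; X → a / X → X b on { 'a' }; X → a F / X → X b on { 'a' }

A FIRST/FIRST conflict occurs when two productions N → α and N → β for the same non-terminal have FIRST(α) ∩ FIRST(β) ≠ ∅ (with ε ∈ FIRST of a nullable right-hand side, so two nullable alternatives also conflict).

FIRST sets of the non-terminals at (or reachable through a nullable prefix from) the front of some alternative:
  FIRST(X) = { 'a' }

Productions for X:
  X → a: FIRST = { 'a' }
  X → a F: FIRST = { 'a' }
  X → X b: FIRST = { 'a' }
F has only one production, so no FIRST/FIRST conflict is possible there.

Conflict for X: X → a and X → a F
  Overlap: { 'a' }
Conflict for X: X → a and X → X b
  Overlap: { 'a' }
Conflict for X: X → a F and X → X b
  Overlap: { 'a' }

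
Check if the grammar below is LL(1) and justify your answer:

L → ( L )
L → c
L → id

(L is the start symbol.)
Yes, the grammar is LL(1).

For L:
  PREDICT(L → '(' L ')') = { '(' }
  PREDICT(L → c) = { 'c' }
  PREDICT(L → id) = { 'id' }

All predict sets are disjoint. The grammar IS LL(1).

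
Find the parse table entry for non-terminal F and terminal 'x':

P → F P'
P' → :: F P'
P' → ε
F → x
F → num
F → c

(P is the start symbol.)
F → x

To find M[F, 'x'], we find productions for F where 'x' is in the predict set (PREDICT(N → α) = (FIRST(α) \ {ε}) ∪ (FOLLOW(N) if α ⇒* ε)).

F → x: PREDICT = { 'x' }
  'x' is in predict set, so this production goes in M[F, 'x']
F → num: PREDICT = { 'num' }
F → c: PREDICT = { 'c' }

M[F, 'x'] = F → x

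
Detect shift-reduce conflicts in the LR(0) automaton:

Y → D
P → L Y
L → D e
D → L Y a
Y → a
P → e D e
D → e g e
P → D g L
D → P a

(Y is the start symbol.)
A shift-reduce conflict occurs when an LR(0) state has both:
  - a complete (reduce) item [A → α .] (dot at the end), and
  - a shift item [B → β . c γ] (dot before a terminal).

Augment with Y' → Y and build the canonical LR(0) collection (I0 = CLOSURE({[Y' → . Y]}), then GOTO on every symbol after a dot until no new states appear). It has 18 states:
  I0: { [D → . L Y a], [D → . P a], [D → . e g e], [L → . D e], [P → . D g L], [P → . L Y], [P → . e D e], [Y → . D], [Y → . a], [Y' → . Y] }  — shift
  I1: { [L → D . e], [P → D . g L], [Y → D .] }  — shift, reduce
  I2: { [D → . L Y a], [D → . P a], [D → . e g e], [D → L . Y a], [L → . D e], [P → . D g L], [P → . L Y], [P → . e D e], [P → L . Y], [Y → . D], [Y → . a] }  — shift
  I3: { [D → P . a] }  — shift
  I4: { [Y' → Y .] }  — accept
  I5: { [Y → a .] }  — reduce
  I6: { [D → . L Y a], [D → . P a], [D → . e g e], [D → e . g e], [L → . D e], [P → . D g L], [P → . L Y], [P → . e D e], [P → e . D e] }  — shift
  I7: { [L → D . e], [P → D . g L], [P → e D . e] }  — shift
  I8: { [D → e g . e] }  — shift
  I9: { [D → e g e .] }  — reduce
  I10: { [L → D e .], [P → e D e .] }  — 2 reduces
  I11: { [D → . L Y a], [D → . P a], [D → . e g e], [L → . D e], [P → . D g L], [P → . L Y], [P → . e D e], [P → D g . L] }  — shift
  I12: { [L → D . e], [P → D . g L] }  — shift
  I13: { [D → . L Y a], [D → . P a], [D → . e g e], [D → L . Y a], [L → . D e], [P → . D g L], [P → . L Y], [P → . e D e], [P → D g L .], [P → L . Y], [Y → . D], [Y → . a] }  — shift, reduce
  I14: { [D → L Y . a], [P → L Y .] }  — shift, reduce
  I15: { [D → L Y a .] }  — reduce
  I16: { [L → D e .] }  — reduce
  I17: { [D → P a .] }  — reduce

I1 contains reduce item [Y → D .] and shift items [L → D . e], [P → D . g L] — shift-reduce conflict.
I13 contains reduce item [P → D g L .] and shift items [D → . e g e], [P → . e D e], [Y → . a] — shift-reduce conflict.
I14 contains reduce item [P → L Y .] and shift item [D → L Y . a] — shift-reduce conflict.

Answer: Yes — I1: [Y → D .] vs [L → D . e]; I13: [P → D g L .] vs [D → . e g e]; I14: [P → L Y .] vs [D → L Y . a]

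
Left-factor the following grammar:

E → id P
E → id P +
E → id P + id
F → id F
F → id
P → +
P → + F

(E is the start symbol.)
Left-factoring transforms A → αβ₁ | αβ₂ into A → αA' and A' → β₁ | β₂
(α is the longest common prefix among the alternatives). Repeat until
no nonterminal has two alternatives with a common prefix.

Round 1: E has alternatives sharing prefix 'id P'. Introduce E': E → id P E'
  Add: E' → ε
  Add: E' → +
  Add: E' → + id

Round 2: E' has alternatives sharing prefix '+'. Introduce E'': E' → + E''
  Add: E'' → ε
  Add: E'' → id

Round 3: F has alternatives sharing prefix 'id'. Introduce F': F → id F'
  Add: F' → F
  Add: F' → ε

Round 4: P has alternatives sharing prefix '+'. Introduce P': P → + P'
  Add: P' → ε
  Add: P' → F

No remaining common prefixes — done.

Resulting grammar:
E → id P E'
E' → ε
E' → + E''
E'' → ε
E'' → id
F → id F'
F' → F
F' → ε
P → + P'
P' → ε
P' → F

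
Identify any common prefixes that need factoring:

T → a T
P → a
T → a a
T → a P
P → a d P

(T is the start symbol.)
Left-factoring is needed when two productions for the same non-terminal
share a common prefix on the right-hand side.

Productions for T:
  T → a T
  T → a a
  T → a P
Productions for P:
  P → a
  P → a d P

Found common prefix 'a' in productions for T
Found common prefix 'a' in productions for P

Answer: Yes, T has productions with common prefix 'a'; P has productions with common prefix 'a'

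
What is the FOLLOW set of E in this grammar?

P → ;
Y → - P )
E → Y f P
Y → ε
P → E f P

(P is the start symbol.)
To compute FOLLOW(E), find every occurrence of E on a right-hand side N → α E β: add FIRST(β) \ {ε}, and if β is empty or nullable also add FOLLOW(N). Iterate to a fixed point.

In P → E f P: E is followed by f P, add FIRST(f P) \ {ε} = { 'f' }

Taking the union: FOLLOW(E) = { 'f' }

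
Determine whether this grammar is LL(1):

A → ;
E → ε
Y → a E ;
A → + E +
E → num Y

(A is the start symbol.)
Yes, the grammar is LL(1).

A grammar is LL(1) if for each non-terminal N with multiple productions, the predict sets of those productions are pairwise disjoint, where PREDICT(N → α) = (FIRST(α) \ {ε}) ∪ (FOLLOW(N) if α ⇒* ε).

Relevant sets:
  FOLLOW(E) = { '+', ';' }

For A:
  PREDICT(A → ';') = { ';' }
  PREDICT(A → '+' E '+') = { '+' }
For E:
  PREDICT(E → ε) = { '+', ';' }
  PREDICT(E → num Y) = { 'num' }
Y has a single production, so nothing to check there.

All predict sets are disjoint. The grammar IS LL(1).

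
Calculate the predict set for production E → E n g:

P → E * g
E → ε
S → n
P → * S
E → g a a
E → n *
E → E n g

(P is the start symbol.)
PREDICT(E → E n g) = (FIRST(RHS) \ {ε}) ∪ (FOLLOW(E) if ε ∈ FIRST(RHS), i.e. RHS ⇒* ε)
FIRST(E) = { 'g', 'n', ε }
FIRST(E n g) = { 'g', 'n' }
ε ∉ FIRST(E n g), so FOLLOW(E) is not added.
PREDICT(E → E n g) = { 'g', 'n' }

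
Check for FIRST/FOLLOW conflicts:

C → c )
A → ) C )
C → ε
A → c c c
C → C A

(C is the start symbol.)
A FIRST/FOLLOW conflict occurs when a non-terminal N has a nullable alternative N → β (β ⇒* ε) and another alternative N → α with FIRST(α) ∩ FOLLOW(N) ≠ ∅: on such a lookahead the parser cannot decide between expanding α and letting N vanish via β.

Nullable non-terminals: C.
FIRST sets used below: FIRST(C) = { ')', 'c', ε }, FIRST(A) = { ')', 'c' }

C: nullable alternative(s) C → ε; FOLLOW(C) = { $, ')', 'c' }
  C → c ): FIRST \ {ε} = { 'c' } — overlaps FOLLOW(C) on { 'c' }: CONFLICT
  C → ε: FIRST \ {ε} = { } — this is the only nullable alternative, skip
  C → C A: FIRST \ {ε} = { ')', 'c' } — overlaps FOLLOW(C) on { ')', 'c' }: CONFLICT

A has no nullable alternative, so no FIRST/FOLLOW check is needed there.

So the grammar has 2 FIRST/FOLLOW conflicts (marked CONFLICT above).

Answer: Yes. C → c ')' with FOLLOW(C) on { 'c' }; C → C A with FOLLOW(C) on { ')', 'c' }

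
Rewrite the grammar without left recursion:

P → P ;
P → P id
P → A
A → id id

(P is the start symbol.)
P → A P'
P' → ; P'
P' → id P'
P' → ε
A → id id

P is directly left-recursive. The standard transformation for
  A → A α₁ | ... | A α_m | β₁ | ... | β_n
is
  A  → β₁ A' | ... | β_n A'
  A' → α₁ A' | ... | α_m A' | ε

P → A becomes P → A P'
P → P ; becomes P' → ; P'
P → P id becomes P' → id P'
Add P' → ε

Productions for other non-terminals are unchanged:
  A → id id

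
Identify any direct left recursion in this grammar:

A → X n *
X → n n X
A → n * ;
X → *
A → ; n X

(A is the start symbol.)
No direct left recursion

Direct left recursion occurs when N → N α for some non-terminal N (the right-hand side begins with the left-hand side itself).

A → X n *: starts with X
X → n n X: starts with n
A → n * ;: starts with n
X → *: starts with '*'
A → ; n X: starts with ';'

No direct left recursion found.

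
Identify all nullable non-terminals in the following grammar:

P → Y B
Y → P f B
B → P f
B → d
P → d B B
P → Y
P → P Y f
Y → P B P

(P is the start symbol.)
None

A non-terminal is nullable if it can derive ε (the empty string): either it has an ε-production, or it has a production whose right-hand side consists entirely of nullable non-terminals.

There are no ε-productions, so no non-terminal can derive ε.
No non-terminals are nullable.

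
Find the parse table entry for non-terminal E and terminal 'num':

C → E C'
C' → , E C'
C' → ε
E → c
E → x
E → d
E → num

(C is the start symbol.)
To find M[E, 'num'], we find productions for E where 'num' is in the predict set (PREDICT(N → α) = (FIRST(α) \ {ε}) ∪ (FOLLOW(N) if α ⇒* ε)).

E → c: PREDICT = { 'c' }
E → x: PREDICT = { 'x' }
E → d: PREDICT = { 'd' }
E → num: PREDICT = { 'num' }
  'num' is in predict set, so this production goes in M[E, 'num']

M[E, 'num'] = E → num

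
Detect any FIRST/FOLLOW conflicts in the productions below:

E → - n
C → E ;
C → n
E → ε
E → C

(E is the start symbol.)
Yes. E → C with FOLLOW(E) on { ';' }

A FIRST/FOLLOW conflict occurs when a non-terminal N has a nullable alternative N → β (β ⇒* ε) and another alternative N → α with FIRST(α) ∩ FOLLOW(N) ≠ ∅: on such a lookahead the parser cannot decide between expanding α and letting N vanish via β.

Nullable non-terminals: E.
FIRST sets used below: FIRST(C) = { '-', ';', 'n' }

E: nullable alternative(s) E → ε; FOLLOW(E) = { $, ';' }
  E → - n: FIRST \ {ε} = { '-' } — disjoint from FOLLOW(E)
  E → ε: FIRST \ {ε} = { } — this is the only nullable alternative, skip
  E → C: FIRST \ {ε} = { '-', ';', 'n' } — overlaps FOLLOW(E) on { ';' }: CONFLICT

C has no nullable alternative, so no FIRST/FOLLOW check is needed there.

So the grammar has 1 FIRST/FOLLOW conflict (marked CONFLICT above).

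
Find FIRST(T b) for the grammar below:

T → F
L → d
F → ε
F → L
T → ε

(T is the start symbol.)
FIRST sets of the non-terminals involved (from the grammar, by fixed-point iteration):
  FIRST(T) = { 'd', ε }

To compute FIRST(T b), process the symbols left to right:
Symbol T is a non-terminal. Add FIRST(T) \ {ε} = { 'd' }
T is nullable (ε ∈ FIRST(T)), continue to the next symbol.
Symbol b is a terminal. Add 'b' and stop.
FIRST(T b) = { 'b', 'd' }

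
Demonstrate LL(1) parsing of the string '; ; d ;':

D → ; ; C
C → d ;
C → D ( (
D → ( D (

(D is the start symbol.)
LL(1) parsing maintains a stack (initially the start symbol over $) and the input. At each step: if the stack top is a terminal, match it against the current input token; if it is a non-terminal N, replace it with the RHS of M[N, lookahead] (the unique production whose predict set contains the lookahead).

Stack is shown with the top on the left.

Stack    Input      Action
--------------------------
D $      ; ; d ; $  output D → ; ; C
; ; C $  ; ; d ; $  match ';'
; C $    ; d ; $    match ';'
C $      d ; $      output C → d ;
d ; $    d ; $      match 'd'
; $      ; $        match ';'
$        $          accept

The string is accepted.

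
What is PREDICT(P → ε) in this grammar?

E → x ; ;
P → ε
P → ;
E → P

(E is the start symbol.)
{ $ }

PREDICT(P → ε) = (FIRST(RHS) \ {ε}) ∪ (FOLLOW(P) if ε ∈ FIRST(RHS), i.e. RHS ⇒* ε)
The right-hand side is ε (FIRST(ε) = { ε }), so the predict set is FOLLOW(P) = { $ }
PREDICT(P → ε) = { $ }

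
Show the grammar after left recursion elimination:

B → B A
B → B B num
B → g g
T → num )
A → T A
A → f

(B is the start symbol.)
B is directly left-recursive. The standard transformation for
  A → A α₁ | ... | A α_m | β₁ | ... | β_n
is
  A  → β₁ A' | ... | β_n A'
  A' → α₁ A' | ... | α_m A' | ε

B → g g becomes B → g g B'
B → B A becomes B' → A B'
B → B B num becomes B' → B num B'
Add B' → ε

Productions for other non-terminals are unchanged:
  T → num )
  A → T A
  A → f

Resulting grammar:
B → g g B'
B' → A B'
B' → B num B'
B' → ε
T → num )
A → T A
A → f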